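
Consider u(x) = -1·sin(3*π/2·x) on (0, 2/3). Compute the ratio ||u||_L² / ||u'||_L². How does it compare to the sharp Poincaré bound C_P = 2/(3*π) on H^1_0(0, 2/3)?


||u||_L² / ||u'||_L² = 2/(3*π) = C_P.

u(x) = -1·sin(3*π/2·x), so u'(x) = -3*π*cos(3*π*x/2)/2.
Writing u(x) = A·sin(kπx/L) with A = -1 and k = 1, use ∫_0^L sin²(kπx/L) dx = L/2 and ∫_0^L cos²(kπx/L) dx = L/2.
u² = 1·sin²(3*π/2·x) and (u')² = 9*π^2/4·cos²(3*π/2·x), and each of sin², cos² integrates to L/2 = 1/3 over (0, 2/3).
∫_0^2/3 u² dx = 1/3, so ||u||_L² = sqrt(3)/3.
∫_0^2/3 (u')² dx = 3*π^2/4, so ||u'||_L² = sqrt(3)*π/2.
Ratio ||u||_L² / ||u'||_L² = 2/(3*π).
Sharp Poincaré constant on H^1_0(0, 2/3) is C_P = L/π = 2/(3*π), achieved by sin(3*π/2·x).
This is the k = 1 eigenfunction (up to amplitude), so the ratio equals the sharp Poincaré constant exactly.


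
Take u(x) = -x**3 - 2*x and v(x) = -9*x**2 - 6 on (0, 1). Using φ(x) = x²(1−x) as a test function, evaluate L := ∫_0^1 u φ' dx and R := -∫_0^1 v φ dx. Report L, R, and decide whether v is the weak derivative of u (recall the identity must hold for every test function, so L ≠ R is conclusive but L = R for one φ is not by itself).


LHS = 4/15, RHS = 4/5. No, v is not the weak derivative of u.

u(x) = -x**3 - 2*x, classical derivative u'(x) = -3*x**2 - 2.
φ(x) = x²(1−x), so φ'(x) = x*(2 - 3*x).
Note φ(0) = φ(1) = 0, so the boundary term u·φ vanishes.
LHS = ∫_0^1 u(x) φ'(x) dx = ∫_0^1 (3*x^5 - 2*x^4 + 6*x^3 - 4*x^2) dx. Term by term:
  ∫_0^1 3*x^5 dx = 1/2;  ∫_0^1 -2*x^4 dx = -2/5;  ∫_0^1 6*x^3 dx = 3/2;
  ∫_0^1 -4*x^2 dx = -4/3.
Sum: 1/2 − 2/5 + 3/2 − 4/3 = 4/15.
So LHS = 4/15.
∫_0^1 v(x) φ(x) dx = ∫_0^1 (9*x^5 - 9*x^4 + 6*x^3 - 6*x^2) dx. Term by term:
  ∫_0^1 9*x^5 dx = 3/2;  ∫_0^1 -9*x^4 dx = -9/5;  ∫_0^1 6*x^3 dx = 3/2;
  ∫_0^1 -6*x^2 dx = -2.
Sum: 3/2 − 9/5 + 3/2 − 2 = -4/5.
So RHS = -∫_0^1 v(x) φ(x) dx = 4/5.
LHS − RHS = -8/15 ≠ 0, so the identity fails.
(For a valid weak derivative the identity must hold for EVERY test function, in particular this one. The failure shows v is NOT the weak derivative of u.)
Correct weak derivative would be u'(x) = -3*x**2 - 2.


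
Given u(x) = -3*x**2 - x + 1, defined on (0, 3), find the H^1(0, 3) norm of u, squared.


||u||_{H^1}^2 = 8889/10

The H^1 norm (squared) on an interval (0, L) is
  ||u||_{H^1}^2 = ∫_0^L u(x)^2 dx + ∫_0^L u'(x)^2 dx.
Compute u'(x) = -6*x - 1.
Then u(x)^2 = 9*x**4 + 6*x**3 - 5*x**2 - 2*x + 1 and u'(x)^2 = 36*x**2 + 12*x + 1.
Integrate each monomial from 0 to 3 using ∫_0^3 c·x^n dx = c·3^(n+1)/(n+1):
  ∫_0^3 u(x)^2 dx = ∫_0^3 (9*x^4 + 6*x^3 - 5*x^2 - 2*x + 1) dx. Term by term:
    ∫_0^3 9*x^4 dx = 2187/5;  ∫_0^3 6*x^3 dx = 243/2;  ∫_0^3 -5*x^2 dx = -45;
    ∫_0^3 -2*x dx = -9;  ∫_0^3 1 dx = 3.
  Sum: 2187/5 + 243/2 − 45 − 9 + 3 = 5079/10.
  ∫_0^3 u'(x)^2 dx = ∫_0^3 (36*x^2 + 12*x + 1) dx. Term by term:
    ∫_0^3 36*x^2 dx = 324;  ∫_0^3 12*x dx = 54;  ∫_0^3 1 dx = 3.
  Sum: 324 + 54 + 3 = 381.
Adding: ||u||_{H^1}^2 = 5079/10 + 381 = 8889/10.


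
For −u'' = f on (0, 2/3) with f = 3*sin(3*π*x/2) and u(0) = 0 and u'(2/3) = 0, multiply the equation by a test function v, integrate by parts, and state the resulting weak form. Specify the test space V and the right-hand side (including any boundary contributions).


V = {v ∈ H^1(0, 2/3) : v(0) = 0} (test functions vanish at x = 0 where u is specified); weak form: ∫_0^2/3 u'v' dx = ∫_0^2/3 (3*sin(3*π*x/2)) v dx for all v ∈ V.

Multiply both sides by a test function v and integrate from 0 to 2/3:
  ∫_0^2/3 −u''(x) v(x) dx = ∫_0^2/3 f(x) v(x) dx.
Integrate the LHS by parts once:
  ∫_0^2/3 −u'' v dx = −[u'(x) v(x)]_0^2/3 + ∫_0^2/3 u'(x) v'(x) dx.
Thus ∫_0^2/3 u'(x) v'(x) dx = ∫_0^2/3 f(x) v(x) dx + [u'(x) v(x)]_0^2/3.
Choose V so that boundary terms are either known or forced to vanish.
Mixed BC: u(0) = 0 (Dirichlet) and u'(2/3) = 0 (Neumann). Define V = {v ∈ H^1(0, 2/3) : v(0) = 0}. Then [u' v]_0^2/3 = u'(2/3)·v(2/3) − u'(0)·0 = 0.
Weak formulation: find u (satisfying any essential BC) such that ∫_0^2/3 u'(x) v'(x) dx = ∫_0^2/3 f v dx for all v ∈ V (Dirichlet at 0 absorbed into V; the Neumann datum at x = 2/3 is zero, so no boundary term remains).
Substituting f(x) = 3*sin(3*π*x/2), the right-hand side is ∫_0^2/3 (3*sin(3*π*x/2)) v dx.


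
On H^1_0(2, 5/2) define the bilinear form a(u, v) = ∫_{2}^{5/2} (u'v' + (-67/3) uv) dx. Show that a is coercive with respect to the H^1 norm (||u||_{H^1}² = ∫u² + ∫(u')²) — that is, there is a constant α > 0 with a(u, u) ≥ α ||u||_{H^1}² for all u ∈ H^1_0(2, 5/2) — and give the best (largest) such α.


α = (-67 + 12*π^2)/(3*(1 + 4*π^2))

Coercivity of a(·,·) on H^1_0(2, 5/2) means a(u, u) ≥ α ||u||_{H^1}² for every u ∈ H^1_0.
The interval has length L = 1/2, and Poincaré/coercivity depend only on L. Here a(u, u) = ∫(u')² + (-67/3)·∫u².
Here c = -67/3 < 0 with |c| < (π/L)² = 4*π^2, so coercivity still holds. The condition a(u,u) ≥ α||u||_{H^1}² reads (1−α)∫(u')² ≥ (α−c)∫u². Any admissible α is ≤ 1 (rapidly oscillating u have ∫u²/∫(u')² → 0), and α = 1 would force 0 ≥ (1−c)∫u², impossible since c < 1; so 1−α > 0. By the sharp Poincaré inequality on H^1_0 of an interval of length L, ∫(u')² ≥ (π/L)²∫u² with equality for the first sine mode sin(π(x−x₀)/L) (x₀ the left endpoint), so the inequality holds for all u iff (1−α)(π/L)² ≥ α − c, i.e. α ≤ ((π/L)² + c)/((π/L)² + 1) = (1 + c(L/π)²)/(1 + (L/π)²). (Direct route, valid since c ≤ 0: Poincaré gives c∫u² ≥ c(L/π)²∫(u')², so a(u,u) ≥ (1 + c(L/π)²)∫(u')², while ||u||_{H^1}² ≤ (1 + (L/π)²)∫(u')²; dividing yields the same α.) With (π/L)² = 4*π^2 and c = -67/3, the largest admissible constant is α = ((π/L)² + c)/((π/L)² + 1).
Simplifying, α = (-67 + 12*π^2)/(3*(1 + 4*π^2)).


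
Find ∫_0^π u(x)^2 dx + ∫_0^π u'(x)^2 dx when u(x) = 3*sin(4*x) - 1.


||u||_{H^1(0,π)}^2 = 155*π/2

u'(x) = 12*cos(4*x).
Expand u² and (u')² and integrate term by term on (0, π), using: for integers n ≥ 1, ∫_0^π sin²(nx) dx = ∫_0^π cos²(nx) dx = π/2; for n ≠ n', ∫_0^π sin(nx)sin(n'x) dx = ∫_0^π cos(nx)cos(n'x) dx = 0; and by product-to-sum, ∫_0^π sin(nx)cos(n'x) dx = ½∫_0^π [sin((n+n')x) + sin((n−n')x)] dx, which is 0 when n+n' is even and 2n/(n²−n'²) when n+n' is odd (it need not vanish on (0, π)). For the constant mode: ∫_0^π 1 dx = π, ∫_0^π cos(nx) dx = 0, ∫_0^π sin(nx) dx = (1−(−1)^n)/n.
  u² squared terms: (-1)²·∫1 dx = 1·π = π;  (3)²·∫sin(4x)² dx = 9·π/2 = 9*π/2.
  u² cross terms: 2·(-1)·(3)·∫1·sin(4x) dx = -6·(0) = 0.
  So ∫_0^π u² dx = π + 9*π/2 + 0 = 11*π/2.
  (u')² squared terms: (12)²·∫cos(4x)² dx = 144·π/2 = 72*π.
  So ∫_0^π (u')² dx = 72*π.
||u||_{H^1}^2 = (11*π/2) + (72*π) = 155*π/2.


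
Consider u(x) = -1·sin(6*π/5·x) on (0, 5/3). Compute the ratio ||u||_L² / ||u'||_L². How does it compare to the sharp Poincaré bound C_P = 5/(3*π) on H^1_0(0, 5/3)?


||u||_L² / ||u'||_L² = 5/(6*π) < C_P = 5/(3*π).

u(x) = -1·sin(6*π/5·x), so u'(x) = -6*π*cos(6*π*x/5)/5.
Writing u(x) = A·sin(kπx/L) with A = -1 and k = 2, use ∫_0^L sin²(kπx/L) dx = L/2 and ∫_0^L cos²(kπx/L) dx = L/2.
u² = 1·sin²(6*π/5·x) and (u')² = 36*π^2/25·cos²(6*π/5·x), and each of sin², cos² integrates to L/2 = 5/6 over (0, 5/3).
∫_0^5/3 u² dx = 5/6, so ||u||_L² = sqrt(30)/6.
∫_0^5/3 (u')² dx = 6*π^2/5, so ||u'||_L² = sqrt(30)*π/5.
Ratio ||u||_L² / ||u'||_L² = 5/(6*π).
Sharp Poincaré constant on H^1_0(0, 5/3) is C_P = L/π = 5/(3*π), achieved by sin(3*π/5·x).
This is the k = 2 harmonic; the ratio L/(kπ) is strictly less than C_P = L/π, consistent with the sharp inequality ||u||_L² ≤ C_P ||u'||_L².


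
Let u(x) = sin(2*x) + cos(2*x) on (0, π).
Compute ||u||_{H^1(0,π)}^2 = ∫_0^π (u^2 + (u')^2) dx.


||u||_{H^1(0,π)}^2 = 5*π

u'(x) = -2*sin(2*x) + 2*cos(2*x).
Expand u² and (u')² and integrate term by term on (0, π), using: for integers n ≥ 1, ∫_0^π sin²(nx) dx = ∫_0^π cos²(nx) dx = π/2; for n ≠ n', ∫_0^π sin(nx)sin(n'x) dx = ∫_0^π cos(nx)cos(n'x) dx = 0; and by product-to-sum, ∫_0^π sin(nx)cos(n'x) dx = ½∫_0^π [sin((n+n')x) + sin((n−n')x)] dx, which is 0 when n+n' is even and 2n/(n²−n'²) when n+n' is odd (it need not vanish on (0, π)).
  u² squared terms: (1)²·∫cos(2x)² dx = 1·π/2 = π/2;  (1)²·∫sin(2x)² dx = 1·π/2 = π/2.
  u² cross terms: 2·(1)·(1)·∫cos(2x)·sin(2x) dx = 2·(0) = 0.
  So ∫_0^π u² dx = π/2 + π/2 + 0 = π.
  (u')² squared terms: (-2)²·∫sin(2x)² dx = 4·π/2 = 2*π;  (2)²·∫cos(2x)² dx = 4·π/2 = 2*π.
  (u')² cross terms: 2·(-2)·(2)·∫sin(2x)·cos(2x) dx = -8·(0) = 0.
  So ∫_0^π (u')² dx = 2*π + 2*π + 0 = 4*π.
||u||_{H^1}^2 = (π) + (4*π) = 5*π.


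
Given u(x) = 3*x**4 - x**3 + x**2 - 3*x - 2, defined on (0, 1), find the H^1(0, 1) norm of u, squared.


||u||_{H^1}^2 = 7303/420

The H^1 norm (squared) on an interval (0, L) is
  ||u||_{H^1}^2 = ∫_0^L u(x)^2 dx + ∫_0^L u'(x)^2 dx.
Compute u'(x) = 12*x**3 - 3*x**2 + 2*x - 3.
Then u(x)^2 = 9*x**8 - 6*x**7 + 7*x**6 - 20*x**5 - 5*x**4 - 2*x**3 + 5*x**2 + 12*x + 4 and u'(x)^2 = 144*x**6 - 72*x**5 + 57*x**4 - 84*x**3 + 22*x**2 - 12*x + 9.
Integrate each monomial from 0 to 1 using ∫_0^1 c·x^n dx = c·1^(n+1)/(n+1):
  ∫_0^1 u(x)^2 dx = ∫_0^1 (9*x^8 - 6*x^7 + 7*x^6 - 20*x^5 - 5*x^4 - 2*x^3 + 5*x^2 + 12*x + 4) dx. Term by term:
    ∫_0^1 9*x^8 dx = 1;  ∫_0^1 -6*x^7 dx = -3/4;  ∫_0^1 7*x^6 dx = 1;
    ∫_0^1 -20*x^5 dx = -10/3;  ∫_0^1 -5*x^4 dx = -1;  ∫_0^1 -2*x^3 dx = -1/2;
    ∫_0^1 5*x^2 dx = 5/3;  ∫_0^1 12*x dx = 6;  ∫_0^1 4 dx = 4.
  Sum: 1 − 3/4 + 1 − 10/3 − 1 − 1/2 + 5/3 + 6 + 4 = 97/12.
  ∫_0^1 u'(x)^2 dx = ∫_0^1 (144*x^6 - 72*x^5 + 57*x^4 - 84*x^3 + 22*x^2 - 12*x + 9) dx. Term by term:
    ∫_0^1 144*x^6 dx = 144/7;  ∫_0^1 -72*x^5 dx = -12;  ∫_0^1 57*x^4 dx = 57/5;
    ∫_0^1 -84*x^3 dx = -21;  ∫_0^1 22*x^2 dx = 22/3;  ∫_0^1 -12*x dx = -6;
    ∫_0^1 9 dx = 9.
  Sum: 144/7 − 12 + 57/5 − 21 + 22/3 − 6 + 9 = 977/105.
Adding: ||u||_{H^1}^2 = 97/12 + 977/105 = 7303/420.


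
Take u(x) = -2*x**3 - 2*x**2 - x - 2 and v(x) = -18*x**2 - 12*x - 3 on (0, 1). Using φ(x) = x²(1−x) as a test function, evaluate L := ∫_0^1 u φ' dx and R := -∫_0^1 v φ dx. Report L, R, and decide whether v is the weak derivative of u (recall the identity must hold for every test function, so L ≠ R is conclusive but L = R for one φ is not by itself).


LHS = 29/60, RHS = 29/20. No, v is not the weak derivative of u.

u(x) = -2*x**3 - 2*x**2 - x - 2, classical derivative u'(x) = -6*x**2 - 4*x - 1.
φ(x) = x²(1−x), so φ'(x) = x*(2 - 3*x).
Note φ(0) = φ(1) = 0, so the boundary term u·φ vanishes.
LHS = ∫_0^1 u(x) φ'(x) dx = ∫_0^1 (6*x^5 + 2*x^4 - x^3 + 4*x^2 - 4*x) dx. Term by term:
  ∫_0^1 6*x^5 dx = 1;  ∫_0^1 2*x^4 dx = 2/5;  ∫_0^1 -x^3 dx = -1/4;
  ∫_0^1 4*x^2 dx = 4/3;  ∫_0^1 -4*x dx = -2.
Sum: 1 + 2/5 − 1/4 + 4/3 − 2 = 29/60.
So LHS = 29/60.
∫_0^1 v(x) φ(x) dx = ∫_0^1 (18*x^5 - 6*x^4 - 9*x^3 - 3*x^2) dx. Term by term:
  ∫_0^1 18*x^5 dx = 3;  ∫_0^1 -6*x^4 dx = -6/5;  ∫_0^1 -9*x^3 dx = -9/4;
  ∫_0^1 -3*x^2 dx = -1.
Sum: 3 − 6/5 − 9/4 − 1 = -29/20.
So RHS = -∫_0^1 v(x) φ(x) dx = 29/20.
LHS − RHS = -29/30 ≠ 0, so the identity fails.
(For a valid weak derivative the identity must hold for EVERY test function, in particular this one. The failure shows v is NOT the weak derivative of u.)
Correct weak derivative would be u'(x) = -6*x**2 - 4*x - 1.


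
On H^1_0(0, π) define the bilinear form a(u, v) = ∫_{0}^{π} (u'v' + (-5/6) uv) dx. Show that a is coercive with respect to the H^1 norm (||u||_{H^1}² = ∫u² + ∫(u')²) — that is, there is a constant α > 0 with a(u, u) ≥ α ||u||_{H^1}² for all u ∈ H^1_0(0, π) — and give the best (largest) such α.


α = 1/12

Coercivity of a(·,·) on H^1_0(0, π) means a(u, u) ≥ α ||u||_{H^1}² for every u ∈ H^1_0.
The interval has length L = π, and Poincaré/coercivity depend only on L. Here a(u, u) = ∫(u')² + (-5/6)·∫u².
Here c = -5/6 < 0 with |c| < (π/L)² = 1, so coercivity still holds. The condition a(u,u) ≥ α||u||_{H^1}² reads (1−α)∫(u')² ≥ (α−c)∫u². Any admissible α is ≤ 1 (rapidly oscillating u have ∫u²/∫(u')² → 0), and α = 1 would force 0 ≥ (1−c)∫u², impossible since c < 1; so 1−α > 0. By the sharp Poincaré inequality on H^1_0 of an interval of length L, ∫(u')² ≥ (π/L)²∫u² with equality for the first sine mode sin(π(x−x₀)/L) (x₀ the left endpoint), so the inequality holds for all u iff (1−α)(π/L)² ≥ α − c, i.e. α ≤ ((π/L)² + c)/((π/L)² + 1) = (1 + c(L/π)²)/(1 + (L/π)²). (Direct route, valid since c ≤ 0: Poincaré gives c∫u² ≥ c(L/π)²∫(u')², so a(u,u) ≥ (1 + c(L/π)²)∫(u')², while ||u||_{H^1}² ≤ (1 + (L/π)²)∫(u')²; dividing yields the same α.) With (π/L)² = 1 and c = -5/6, the largest admissible constant is α = ((π/L)² + c)/((π/L)² + 1).
Simplifying, α = 1/12.


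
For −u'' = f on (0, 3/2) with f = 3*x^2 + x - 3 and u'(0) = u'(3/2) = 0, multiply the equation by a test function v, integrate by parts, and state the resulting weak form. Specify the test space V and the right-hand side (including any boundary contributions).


V = H^1(0, 3/2) (no boundary constraint on v; u is determined up to an additive constant); weak form: ∫_0^3/2 u'v' dx = ∫_0^3/2 (3*x^2 + x - 3) v dx for all v ∈ V.

Multiply both sides by a test function v and integrate from 0 to 3/2:
  ∫_0^3/2 −u''(x) v(x) dx = ∫_0^3/2 f(x) v(x) dx.
Integrate the LHS by parts once:
  ∫_0^3/2 −u'' v dx = −[u'(x) v(x)]_0^3/2 + ∫_0^3/2 u'(x) v'(x) dx.
Thus ∫_0^3/2 u'(x) v'(x) dx = ∫_0^3/2 f(x) v(x) dx + [u'(x) v(x)]_0^3/2.
Choose V so that boundary terms are either known or forced to vanish.
u has homogeneous Neumann: u'(0) = u'(3/2) = 0. So [u' v]_0^3/2 = 0·v(3/2) − 0·v(0) = 0 for any v; take V = H^1(0, 3/2).
Weak formulation: find u (satisfying any essential BC) such that ∫_0^3/2 u'(x) v'(x) dx = ∫_0^3/2 f v dx for all v ∈ V (homogeneous Neumann, so boundary terms vanish).
Substituting f(x) = 3*x^2 + x - 3, the right-hand side is ∫_0^3/2 (3*x^2 + x - 3) v dx.
Compatibility check (pure Neumann): taking v ≡ 1 ∈ V gives 0 = ∫_0^3/2 f dx + (0) − (0), i.e. ∫_0^3/2 f dx must equal u'(0) − u'(3/2) = 0. Indeed ∫_0^3/2 (3*x^2 + x - 3) dx = 0, so the data are compatible. The solution is then unique only up to an additive constant (fix it e.g. by requiring ∫_0^3/2 u dx = 0).


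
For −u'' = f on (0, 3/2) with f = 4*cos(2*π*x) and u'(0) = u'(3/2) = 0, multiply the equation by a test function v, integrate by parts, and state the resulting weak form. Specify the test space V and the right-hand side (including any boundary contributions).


V = H^1(0, 3/2) (no boundary constraint on v; u is determined up to an additive constant); weak form: ∫_0^3/2 u'v' dx = ∫_0^3/2 (4*cos(2*π*x)) v dx for all v ∈ V.

Multiply both sides by a test function v and integrate from 0 to 3/2:
  ∫_0^3/2 −u''(x) v(x) dx = ∫_0^3/2 f(x) v(x) dx.
Integrate the LHS by parts once:
  ∫_0^3/2 −u'' v dx = −[u'(x) v(x)]_0^3/2 + ∫_0^3/2 u'(x) v'(x) dx.
Thus ∫_0^3/2 u'(x) v'(x) dx = ∫_0^3/2 f(x) v(x) dx + [u'(x) v(x)]_0^3/2.
Choose V so that boundary terms are either known or forced to vanish.
u has homogeneous Neumann: u'(0) = u'(3/2) = 0. So [u' v]_0^3/2 = 0·v(3/2) − 0·v(0) = 0 for any v; take V = H^1(0, 3/2).
Weak formulation: find u (satisfying any essential BC) such that ∫_0^3/2 u'(x) v'(x) dx = ∫_0^3/2 f v dx for all v ∈ V (homogeneous Neumann, so boundary terms vanish).
Substituting f(x) = 4*cos(2*π*x), the right-hand side is ∫_0^3/2 (4*cos(2*π*x)) v dx.
Compatibility check (pure Neumann): taking v ≡ 1 ∈ V gives 0 = ∫_0^3/2 f dx + (0) − (0), i.e. ∫_0^3/2 f dx must equal u'(0) − u'(3/2) = 0. Indeed ∫_0^3/2 (4*cos(2*π*x)) dx = 0, so the data are compatible. The solution is then unique only up to an additive constant (fix it e.g. by requiring ∫_0^3/2 u dx = 0).


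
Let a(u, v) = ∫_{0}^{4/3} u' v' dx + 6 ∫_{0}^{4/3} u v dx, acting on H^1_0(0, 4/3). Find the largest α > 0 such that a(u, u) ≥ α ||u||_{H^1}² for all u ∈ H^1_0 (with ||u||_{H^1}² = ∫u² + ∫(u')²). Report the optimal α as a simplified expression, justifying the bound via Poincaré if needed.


α = 1

Coercivity of a(·,·) on H^1_0(0, 4/3) means a(u, u) ≥ α ||u||_{H^1}² for every u ∈ H^1_0.
The interval has length L = 4/3, and Poincaré/coercivity depend only on L. Here a(u, u) = ∫(u')² + (6)·∫u².
Here c = 6 ≥ 1, so a(u,u) = ∫(u')² + c∫u² ≥ ∫(u')² + ∫u² = ||u||_{H^1}², i.e. α = 1 works. No larger α is possible: a(u,u) ≥ α||u||_{H^1}² means (1−α)∫(u')² ≥ (α−c)∫u², and for the modes u_n = sin(nπ(x−x₀)/L) (x₀ the left endpoint) one has ∫u_n²/∫(u_n')² = (L/(nπ))² → 0, so a(u_n,u_n)/||u_n||_{H^1}² → 1. Hence the optimal constant is α = 1.
Therefore α = 1.


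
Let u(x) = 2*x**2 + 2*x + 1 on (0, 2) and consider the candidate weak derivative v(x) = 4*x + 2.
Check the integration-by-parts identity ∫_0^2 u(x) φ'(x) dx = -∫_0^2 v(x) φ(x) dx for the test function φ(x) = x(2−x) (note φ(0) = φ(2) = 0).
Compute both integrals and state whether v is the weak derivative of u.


LHS = -8, RHS = -8. Yes, v = u' weakly.

u(x) = 2*x**2 + 2*x + 1, classical derivative u'(x) = 4*x + 2.
φ(x) = x(2−x), so φ'(x) = 2 - 2*x.
Note φ(0) = φ(2) = 0, so the boundary term u·φ vanishes.
LHS = ∫_0^2 u(x) φ'(x) dx = ∫_0^2 (-4*x^3 + 2*x + 2) dx. Term by term:
  ∫_0^2 -4*x^3 dx = -16;  ∫_0^2 2*x dx = 4;  ∫_0^2 2 dx = 4.
Sum: -16 + 4 + 4 = -8.
So LHS = -8.
∫_0^2 v(x) φ(x) dx = ∫_0^2 (-4*x^3 + 6*x^2 + 4*x) dx. Term by term:
  ∫_0^2 -4*x^3 dx = -16;  ∫_0^2 6*x^2 dx = 16;  ∫_0^2 4*x dx = 8.
Sum: -16 + 16 + 8 = 8.
So RHS = -∫_0^2 v(x) φ(x) dx = -8.
LHS = RHS, so the identity holds for this test φ.
Moreover u is smooth here and v(x) = u'(x) = 4*x + 2 pointwise, so the identity holds for every test function. Hence v is the weak derivative of u.


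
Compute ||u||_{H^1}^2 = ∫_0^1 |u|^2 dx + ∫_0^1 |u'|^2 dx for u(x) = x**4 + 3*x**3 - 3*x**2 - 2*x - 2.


||u||_{H^1}^2 = 19457/1260

The H^1 norm (squared) on an interval (0, L) is
  ||u||_{H^1}^2 = ∫_0^L u(x)^2 dx + ∫_0^L u'(x)^2 dx.
Compute u'(x) = 4*x**3 + 9*x**2 - 6*x - 2.
Then u(x)^2 = x**8 + 6*x**7 + 3*x**6 - 22*x**5 - 7*x**4 + 16*x**2 + 8*x + 4 and u'(x)^2 = 16*x**6 + 72*x**5 + 33*x**4 - 124*x**3 + 24*x + 4.
Integrate each monomial from 0 to 1 using ∫_0^1 c·x^n dx = c·1^(n+1)/(n+1):
  ∫_0^1 u(x)^2 dx = ∫_0^1 (x^8 + 6*x^7 + 3*x^6 - 22*x^5 - 7*x^4 + 16*x^2 + 8*x + 4) dx. Term by term:
    ∫_0^1 x^8 dx = 1/9;  ∫_0^1 6*x^7 dx = 3/4;  ∫_0^1 3*x^6 dx = 3/7;
    ∫_0^1 -22*x^5 dx = -11/3;  ∫_0^1 -7*x^4 dx = -7/5;  ∫_0^1 16*x^2 dx = 16/3;
    ∫_0^1 8*x dx = 4;  ∫_0^1 4 dx = 4.
  Sum: 1/9 + 3/4 + 3/7 − 11/3 − 7/5 + 16/3 + 4 + 4 = 12041/1260.
  ∫_0^1 u'(x)^2 dx = ∫_0^1 (16*x^6 + 72*x^5 + 33*x^4 - 124*x^3 + 24*x + 4) dx. Term by term:
    ∫_0^1 16*x^6 dx = 16/7;  ∫_0^1 72*x^5 dx = 12;  ∫_0^1 33*x^4 dx = 33/5;
    ∫_0^1 -124*x^3 dx = -31;  ∫_0^1 24*x dx = 12;  ∫_0^1 4 dx = 4.
  Sum: 16/7 + 12 + 33/5 − 31 + 12 + 4 = 206/35.
Adding: ||u||_{H^1}^2 = 12041/1260 + 206/35 = 19457/1260.


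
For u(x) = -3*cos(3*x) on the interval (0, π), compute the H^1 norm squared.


||u||_{H^1(0,π)}^2 = 45*π

u'(x) = 9*sin(3*x).
Expand u² and (u')² and integrate term by term on (0, π), using: for integers n ≥ 1, ∫_0^π sin²(nx) dx = ∫_0^π cos²(nx) dx = π/2; for n ≠ n', ∫_0^π sin(nx)sin(n'x) dx = ∫_0^π cos(nx)cos(n'x) dx = 0; and by product-to-sum, ∫_0^π sin(nx)cos(n'x) dx = ½∫_0^π [sin((n+n')x) + sin((n−n')x)] dx, which is 0 when n+n' is even and 2n/(n²−n'²) when n+n' is odd (it need not vanish on (0, π)).
  u² squared terms: (-3)²·∫cos(3x)² dx = 9·π/2 = 9*π/2.
  So ∫_0^π u² dx = 9*π/2.
  (u')² squared terms: (9)²·∫sin(3x)² dx = 81·π/2 = 81*π/2.
  So ∫_0^π (u')² dx = 81*π/2.
||u||_{H^1}^2 = (9*π/2) + (81*π/2) = 45*π.


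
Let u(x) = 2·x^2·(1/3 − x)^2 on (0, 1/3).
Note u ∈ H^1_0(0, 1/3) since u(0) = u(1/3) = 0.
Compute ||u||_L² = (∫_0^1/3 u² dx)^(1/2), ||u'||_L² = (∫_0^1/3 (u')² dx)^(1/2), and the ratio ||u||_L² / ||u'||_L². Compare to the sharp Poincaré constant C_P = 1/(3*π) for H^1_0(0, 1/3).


||u||_L² / ||u'||_L² = sqrt(3)/18 < C_P = 1/(3*π).

u(x) = 2·x^2·(1/3 − x)^2, so u'(x) = 4*x*(3*x - 1)*(6*x - 1)/9.
u(x) = 2·x^2·(1/3 − x)^2 vanishes at x = 0 and x = 1/3, so u ∈ H^1_0(0, 1/3). Differentiate via the product rule and integrate the resulting polynomials term by term.
  ∫_0^1/3 u² dx = ∫_0^1/3 (4*x^8 - 16*x^7/3 + 8*x^6/3 - 16*x^5/27 + 4*x^4/81) dx. Term by term:
    ∫_0^1/3 4*x^8 dx = 4/177147;  ∫_0^1/3 -16*x^7/3 dx = -2/19683;  ∫_0^1/3 8*x^6/3 dx = 8/45927;
    ∫_0^1/3 -16*x^5/27 dx = -8/59049;  ∫_0^1/3 4*x^4/81 dx = 4/98415.
  Sum: 4/177147 − 2/19683 + 8/45927 − 8/59049 + 4/98415 = 2/6200145.
  ∫_0^1/3 (u')² dx = ∫_0^1/3 (64*x^6 - 64*x^5 + 208*x^4/9 - 32*x^3/9 + 16*x^2/81) dx. Term by term:
    ∫_0^1/3 64*x^6 dx = 64/15309;  ∫_0^1/3 -64*x^5 dx = -32/2187;  ∫_0^1/3 208*x^4/9 dx = 208/10935;
    ∫_0^1/3 -32*x^3/9 dx = -8/729;  ∫_0^1/3 16*x^2/81 dx = 16/6561.
  Sum: 64/15309 − 32/2187 + 208/10935 − 8/729 + 16/6561 = 8/229635.
∫_0^1/3 u² dx = 2/6200145, so ||u||_L² = sqrt(210)/25515.
∫_0^1/3 (u')² dx = 8/229635, so ||u'||_L² = 2*sqrt(70)/2835.
Ratio ||u||_L² / ||u'||_L² = sqrt(3)/18.
Sharp Poincaré constant on H^1_0(0, 1/3) is C_P = L/π = 1/(3*π), achieved by sin(3*π·x).
A polynomial bump cannot attain the sharp Poincaré constant (only the first sine eigenfunction does), so the ratio is strictly less than C_P, consistent with ||u||_L² ≤ C_P ||u'||_L².


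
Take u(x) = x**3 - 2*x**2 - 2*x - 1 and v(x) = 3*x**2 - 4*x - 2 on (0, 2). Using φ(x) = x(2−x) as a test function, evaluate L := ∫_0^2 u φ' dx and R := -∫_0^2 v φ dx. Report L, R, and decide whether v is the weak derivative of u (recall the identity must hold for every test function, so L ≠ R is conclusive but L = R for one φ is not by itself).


LHS = 16/5, RHS = 16/5. Yes, v = u' weakly.

u(x) = x**3 - 2*x**2 - 2*x - 1, classical derivative u'(x) = 3*x**2 - 4*x - 2.
φ(x) = x(2−x), so φ'(x) = 2 - 2*x.
Note φ(0) = φ(2) = 0, so the boundary term u·φ vanishes.
LHS = ∫_0^2 u(x) φ'(x) dx = ∫_0^2 (-2*x^4 + 6*x^3 - 2*x - 2) dx. Term by term:
  ∫_0^2 -2*x^4 dx = -64/5;  ∫_0^2 6*x^3 dx = 24;  ∫_0^2 -2*x dx = -4;
  ∫_0^2 -2 dx = -4.
Sum: -64/5 + 24 − 4 − 4 = 16/5.
So LHS = 16/5.
∫_0^2 v(x) φ(x) dx = ∫_0^2 (-3*x^4 + 10*x^3 - 6*x^2 - 4*x) dx. Term by term:
  ∫_0^2 -3*x^4 dx = -96/5;  ∫_0^2 10*x^3 dx = 40;  ∫_0^2 -6*x^2 dx = -16;
  ∫_0^2 -4*x dx = -8.
Sum: -96/5 + 40 − 16 − 8 = -16/5.
So RHS = -∫_0^2 v(x) φ(x) dx = 16/5.
LHS = RHS, so the identity holds for this test φ.
Moreover u is smooth here and v(x) = u'(x) = 3*x**2 - 4*x - 2 pointwise, so the identity holds for every test function. Hence v is the weak derivative of u.


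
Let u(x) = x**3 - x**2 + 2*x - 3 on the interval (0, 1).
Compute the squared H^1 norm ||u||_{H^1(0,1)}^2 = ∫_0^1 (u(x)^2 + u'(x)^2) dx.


||u||_{H^1}^2 = 1843/210

The H^1 norm (squared) on an interval (0, L) is
  ||u||_{H^1}^2 = ∫_0^L u(x)^2 dx + ∫_0^L u'(x)^2 dx.
Compute u'(x) = 3*x**2 - 2*x + 2.
Then u(x)^2 = x**6 - 2*x**5 + 5*x**4 - 10*x**3 + 10*x**2 - 12*x + 9 and u'(x)^2 = 9*x**4 - 12*x**3 + 16*x**2 - 8*x + 4.
Integrate each monomial from 0 to 1 using ∫_0^1 c·x^n dx = c·1^(n+1)/(n+1):
  ∫_0^1 u(x)^2 dx = ∫_0^1 (x^6 - 2*x^5 + 5*x^4 - 10*x^3 + 10*x^2 - 12*x + 9) dx. Term by term:
    ∫_0^1 x^6 dx = 1/7;  ∫_0^1 -2*x^5 dx = -1/3;  ∫_0^1 5*x^4 dx = 1;
    ∫_0^1 -10*x^3 dx = -5/2;  ∫_0^1 10*x^2 dx = 10/3;  ∫_0^1 -12*x dx = -6;
    ∫_0^1 9 dx = 9.
  Sum: 1/7 − 1/3 + 1 − 5/2 + 10/3 − 6 + 9 = 65/14.
  ∫_0^1 u'(x)^2 dx = ∫_0^1 (9*x^4 - 12*x^3 + 16*x^2 - 8*x + 4) dx. Term by term:
    ∫_0^1 9*x^4 dx = 9/5;  ∫_0^1 -12*x^3 dx = -3;  ∫_0^1 16*x^2 dx = 16/3;
    ∫_0^1 -8*x dx = -4;  ∫_0^1 4 dx = 4.
  Sum: 9/5 − 3 + 16/3 − 4 + 4 = 62/15.
Adding: ||u||_{H^1}^2 = 65/14 + 62/15 = 1843/210.


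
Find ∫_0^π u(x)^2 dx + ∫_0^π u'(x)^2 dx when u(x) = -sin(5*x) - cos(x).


||u||_{H^1(0,π)}^2 = 14*π

u'(x) = sin(x) - 5*cos(5*x).
Expand u² and (u')² and integrate term by term on (0, π), using: for integers n ≥ 1, ∫_0^π sin²(nx) dx = ∫_0^π cos²(nx) dx = π/2; for n ≠ n', ∫_0^π sin(nx)sin(n'x) dx = ∫_0^π cos(nx)cos(n'x) dx = 0; and by product-to-sum, ∫_0^π sin(nx)cos(n'x) dx = ½∫_0^π [sin((n+n')x) + sin((n−n')x)] dx, which is 0 when n+n' is even and 2n/(n²−n'²) when n+n' is odd (it need not vanish on (0, π)).
  u² squared terms: (-1)²·∫cos(x)² dx = 1·π/2 = π/2;  (-1)²·∫sin(5x)² dx = 1·π/2 = π/2.
  u² cross terms: 2·(-1)·(-1)·∫cos(x)·sin(5x) dx = 2·(0) = 0.
  So ∫_0^π u² dx = π/2 + π/2 + 0 = π.
  (u')² squared terms: (-5)²·∫cos(5x)² dx = 25·π/2 = 25*π/2;  (1)²·∫sin(x)² dx = 1·π/2 = π/2.
  (u')² cross terms: 2·(-5)·(1)·∫cos(5x)·sin(x) dx = -10·(0) = 0.
  So ∫_0^π (u')² dx = 25*π/2 + π/2 + 0 = 13*π.
||u||_{H^1}^2 = (π) + (13*π) = 14*π.


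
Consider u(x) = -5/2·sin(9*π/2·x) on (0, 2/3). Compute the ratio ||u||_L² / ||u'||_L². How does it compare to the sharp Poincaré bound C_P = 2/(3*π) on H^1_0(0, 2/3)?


||u||_L² / ||u'||_L² = 2/(9*π) < C_P = 2/(3*π).

u(x) = -5/2·sin(9*π/2·x), so u'(x) = -45*π*cos(9*π*x/2)/4.
Writing u(x) = A·sin(kπx/L) with A = -5/2 and k = 3, use ∫_0^L sin²(kπx/L) dx = L/2 and ∫_0^L cos²(kπx/L) dx = L/2.
u² = 25/4·sin²(9*π/2·x) and (u')² = 2025*π^2/16·cos²(9*π/2·x), and each of sin², cos² integrates to L/2 = 1/3 over (0, 2/3).
∫_0^2/3 u² dx = 25/12, so ||u||_L² = 5*sqrt(3)/6.
∫_0^2/3 (u')² dx = 675*π^2/16, so ||u'||_L² = 15*sqrt(3)*π/4.
Ratio ||u||_L² / ||u'||_L² = 2/(9*π).
Sharp Poincaré constant on H^1_0(0, 2/3) is C_P = L/π = 2/(3*π), achieved by sin(3*π/2·x).
This is the k = 3 harmonic; the ratio L/(kπ) is strictly less than C_P = L/π, consistent with the sharp inequality ||u||_L² ≤ C_P ||u'||_L².


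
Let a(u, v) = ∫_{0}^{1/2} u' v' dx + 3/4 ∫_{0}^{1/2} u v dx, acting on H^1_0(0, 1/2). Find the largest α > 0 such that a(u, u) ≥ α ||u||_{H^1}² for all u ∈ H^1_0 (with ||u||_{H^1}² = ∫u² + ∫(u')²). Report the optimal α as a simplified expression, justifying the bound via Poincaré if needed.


α = (3 + 16*π^2)/(4*(1 + 4*π^2))

Coercivity of a(·,·) on H^1_0(0, 1/2) means a(u, u) ≥ α ||u||_{H^1}² for every u ∈ H^1_0.
The interval has length L = 1/2, and Poincaré/coercivity depend only on L. Here a(u, u) = ∫(u')² + (3/4)·∫u².
Here 0 < c = 3/4 < 1. The condition a(u,u) ≥ α||u||_{H^1}² reads (1−α)∫(u')² ≥ (α−c)∫u². Any admissible α is ≤ 1 (rapidly oscillating u have ∫u²/∫(u')² → 0), and α = 1 would force 0 ≥ (1−c)∫u², impossible since c < 1; so 1−α > 0. By the sharp Poincaré inequality on H^1_0 of an interval of length L, ∫(u')² ≥ (π/L)²∫u² with equality for the first sine mode sin(π(x−x₀)/L) (x₀ the left endpoint), so the inequality holds for all u iff (1−α)(π/L)² ≥ α − c, i.e. α ≤ ((π/L)² + c)/((π/L)² + 1) = (1 + c(L/π)²)/(1 + (L/π)²). With (π/L)² = 4*π^2 and c = 3/4, the largest admissible constant is α = ((π/L)² + c)/((π/L)² + 1).
Simplifying, α = (3 + 16*π^2)/(4*(1 + 4*π^2)).


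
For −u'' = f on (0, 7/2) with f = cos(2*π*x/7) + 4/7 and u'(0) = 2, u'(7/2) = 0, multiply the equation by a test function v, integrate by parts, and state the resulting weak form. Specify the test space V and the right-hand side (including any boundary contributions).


V = H^1(0, 7/2) (v unrestricted at boundary; u is determined up to an additive constant); weak form: ∫_0^7/2 u'v' dx = ∫_0^7/2 (cos(2*π*x/7) + 4/7) v dx − 2·v(0) for all v ∈ V.

Multiply both sides by a test function v and integrate from 0 to 7/2:
  ∫_0^7/2 −u''(x) v(x) dx = ∫_0^7/2 f(x) v(x) dx.
Integrate the LHS by parts once:
  ∫_0^7/2 −u'' v dx = −[u'(x) v(x)]_0^7/2 + ∫_0^7/2 u'(x) v'(x) dx.
Thus ∫_0^7/2 u'(x) v'(x) dx = ∫_0^7/2 f(x) v(x) dx + [u'(x) v(x)]_0^7/2.
Choose V so that boundary terms are either known or forced to vanish.
u has inhomogeneous Neumann u'(0) = 2, u'(7/2) = 0. [u' v]_0^7/2 = (0)·v(7/2) − (2)·v(0) = − 2·v(0). Take V = H^1(0, 7/2); boundary term becomes part of RHS.
Weak formulation: find u (satisfying any essential BC) such that ∫_0^7/2 u'(x) v'(x) dx = ∫_0^7/2 f v dx − 2·v(0) for all v ∈ V (Neumann data are natural BCs: they enter the RHS as boundary terms).
Substituting f(x) = cos(2*π*x/7) + 4/7, the right-hand side is ∫_0^7/2 (cos(2*π*x/7) + 4/7) v dx − 2·v(0).
Compatibility check (pure Neumann): taking v ≡ 1 ∈ V gives 0 = ∫_0^7/2 f dx + (0) − (2), i.e. ∫_0^7/2 f dx must equal u'(0) − u'(7/2) = 2. Indeed ∫_0^7/2 (cos(2*π*x/7) + 4/7) dx = 2, so the data are compatible. The solution is then unique only up to an additive constant (fix it e.g. by requiring ∫_0^7/2 u dx = 0).


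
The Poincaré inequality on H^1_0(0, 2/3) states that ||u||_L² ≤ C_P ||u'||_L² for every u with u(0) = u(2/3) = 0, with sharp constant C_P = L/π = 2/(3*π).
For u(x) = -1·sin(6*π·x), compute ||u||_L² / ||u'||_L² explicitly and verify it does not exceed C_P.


||u||_L² / ||u'||_L² = 1/(6*π) < C_P = 2/(3*π).

u(x) = -1·sin(6*π·x), so u'(x) = -6*π*cos(6*π*x).
Writing u(x) = A·sin(kπx/L) with A = -1 and k = 4, use ∫_0^L sin²(kπx/L) dx = L/2 and ∫_0^L cos²(kπx/L) dx = L/2.
u² = 1·sin²(6*π·x) and (u')² = 36*π^2·cos²(6*π·x), and each of sin², cos² integrates to L/2 = 1/3 over (0, 2/3).
∫_0^2/3 u² dx = 1/3, so ||u||_L² = sqrt(3)/3.
∫_0^2/3 (u')² dx = 12*π^2, so ||u'||_L² = 2*sqrt(3)*π.
Ratio ||u||_L² / ||u'||_L² = 1/(6*π).
Sharp Poincaré constant on H^1_0(0, 2/3) is C_P = L/π = 2/(3*π), achieved by sin(3*π/2·x).
This is the k = 4 harmonic; the ratio L/(kπ) is strictly less than C_P = L/π, consistent with the sharp inequality ||u||_L² ≤ C_P ||u'||_L².


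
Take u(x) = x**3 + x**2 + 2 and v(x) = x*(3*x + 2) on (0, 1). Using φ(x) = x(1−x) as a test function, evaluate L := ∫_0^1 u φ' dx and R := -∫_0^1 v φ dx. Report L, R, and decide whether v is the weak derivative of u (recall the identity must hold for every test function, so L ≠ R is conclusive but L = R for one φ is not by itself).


LHS = -19/60, RHS = -19/60. Yes, v = u' weakly.

u(x) = x**3 + x**2 + 2, classical derivative u'(x) = 3*x**2 + 2*x.
φ(x) = x(1−x), so φ'(x) = 1 - 2*x.
Note φ(0) = φ(1) = 0, so the boundary term u·φ vanishes.
LHS = ∫_0^1 u(x) φ'(x) dx = ∫_0^1 (-2*x^4 - x^3 + x^2 - 4*x + 2) dx. Term by term:
  ∫_0^1 -2*x^4 dx = -2/5;  ∫_0^1 -x^3 dx = -1/4;  ∫_0^1 x^2 dx = 1/3;
  ∫_0^1 -4*x dx = -2;  ∫_0^1 2 dx = 2.
Sum: -2/5 − 1/4 + 1/3 − 2 + 2 = -19/60.
So LHS = -19/60.
∫_0^1 v(x) φ(x) dx = ∫_0^1 (-3*x^4 + x^3 + 2*x^2) dx. Term by term:
  ∫_0^1 -3*x^4 dx = -3/5;  ∫_0^1 x^3 dx = 1/4;  ∫_0^1 2*x^2 dx = 2/3.
Sum: -3/5 + 1/4 + 2/3 = 19/60.
So RHS = -∫_0^1 v(x) φ(x) dx = -19/60.
LHS = RHS, so the identity holds for this test φ.
Moreover u is smooth here and v(x) = u'(x) = 3*x**2 + 2*x pointwise, so the identity holds for every test function. Hence v is the weak derivative of u.


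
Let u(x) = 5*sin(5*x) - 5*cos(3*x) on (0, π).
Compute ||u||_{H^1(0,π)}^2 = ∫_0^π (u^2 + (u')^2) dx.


||u||_{H^1(0,π)}^2 = 450*π

u'(x) = 15*sin(3*x) + 25*cos(5*x).
Expand u² and (u')² and integrate term by term on (0, π), using: for integers n ≥ 1, ∫_0^π sin²(nx) dx = ∫_0^π cos²(nx) dx = π/2; for n ≠ n', ∫_0^π sin(nx)sin(n'x) dx = ∫_0^π cos(nx)cos(n'x) dx = 0; and by product-to-sum, ∫_0^π sin(nx)cos(n'x) dx = ½∫_0^π [sin((n+n')x) + sin((n−n')x)] dx, which is 0 when n+n' is even and 2n/(n²−n'²) when n+n' is odd (it need not vanish on (0, π)).
  u² squared terms: (-5)²·∫cos(3x)² dx = 25·π/2 = 25*π/2;  (5)²·∫sin(5x)² dx = 25·π/2 = 25*π/2.
  u² cross terms: 2·(-5)·(5)·∫cos(3x)·sin(5x) dx = -50·(0) = 0.
  So ∫_0^π u² dx = 25*π/2 + 25*π/2 + 0 = 25*π.
  (u')² squared terms: (15)²·∫sin(3x)² dx = 225·π/2 = 225*π/2;  (25)²·∫cos(5x)² dx = 625·π/2 = 625*π/2.
  (u')² cross terms: 2·(15)·(25)·∫sin(3x)·cos(5x) dx = 750·(0) = 0.
  So ∫_0^π (u')² dx = 225*π/2 + 625*π/2 + 0 = 425*π.
||u||_{H^1}^2 = (25*π) + (425*π) = 450*π.


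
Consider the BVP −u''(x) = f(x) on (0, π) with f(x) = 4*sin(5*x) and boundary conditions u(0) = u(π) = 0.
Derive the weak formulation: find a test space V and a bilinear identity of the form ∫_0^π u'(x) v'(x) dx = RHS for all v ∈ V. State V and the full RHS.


V = H^1_0(0, π) (so v(0) = v(π) = 0); weak form: ∫_0^π u'v' dx = ∫_0^π (4*sin(5*x)) v dx for all v ∈ V.

Multiply both sides by a test function v and integrate from 0 to π:
  ∫_0^π −u''(x) v(x) dx = ∫_0^π f(x) v(x) dx.
Integrate the LHS by parts once:
  ∫_0^π −u'' v dx = −[u'(x) v(x)]_0^π + ∫_0^π u'(x) v'(x) dx.
Thus ∫_0^π u'(x) v'(x) dx = ∫_0^π f(x) v(x) dx + [u'(x) v(x)]_0^π.
Choose V so that boundary terms are either known or forced to vanish.
u is Dirichlet: u(0) = u(π) = 0. Let V = H^1_0(0, π); then v(0) = v(π) = 0, and [u' v]_0^π = 0.
Weak formulation: find u (satisfying any essential BC) such that ∫_0^π u'(x) v'(x) dx = ∫_0^π f v dx for all v ∈ V.
Substituting f(x) = 4*sin(5*x), the right-hand side is ∫_0^π (4*sin(5*x)) v dx.


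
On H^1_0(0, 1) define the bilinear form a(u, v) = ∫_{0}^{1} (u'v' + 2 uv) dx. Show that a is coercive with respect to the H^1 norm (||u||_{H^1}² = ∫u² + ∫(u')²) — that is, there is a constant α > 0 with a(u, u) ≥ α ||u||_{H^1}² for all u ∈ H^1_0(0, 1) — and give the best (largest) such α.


α = 1

Coercivity of a(·,·) on H^1_0(0, 1) means a(u, u) ≥ α ||u||_{H^1}² for every u ∈ H^1_0.
The interval has length L = 1, and Poincaré/coercivity depend only on L. Here a(u, u) = ∫(u')² + (2)·∫u².
Here c = 2 ≥ 1, so a(u,u) = ∫(u')² + c∫u² ≥ ∫(u')² + ∫u² = ||u||_{H^1}², i.e. α = 1 works. No larger α is possible: a(u,u) ≥ α||u||_{H^1}² means (1−α)∫(u')² ≥ (α−c)∫u², and for the modes u_n = sin(nπ(x−x₀)/L) (x₀ the left endpoint) one has ∫u_n²/∫(u_n')² = (L/(nπ))² → 0, so a(u_n,u_n)/||u_n||_{H^1}² → 1. Hence the optimal constant is α = 1.
Therefore α = 1.


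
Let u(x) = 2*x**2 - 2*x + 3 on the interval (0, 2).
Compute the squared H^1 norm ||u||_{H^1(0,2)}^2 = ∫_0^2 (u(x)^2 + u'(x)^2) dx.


||u||_{H^1}^2 = 734/15

The H^1 norm (squared) on an interval (0, L) is
  ||u||_{H^1}^2 = ∫_0^L u(x)^2 dx + ∫_0^L u'(x)^2 dx.
Compute u'(x) = 4*x - 2.
Then u(x)^2 = 4*x**4 - 8*x**3 + 16*x**2 - 12*x + 9 and u'(x)^2 = 16*x**2 - 16*x + 4.
Integrate each monomial from 0 to 2 using ∫_0^2 c·x^n dx = c·2^(n+1)/(n+1):
  ∫_0^2 u(x)^2 dx = ∫_0^2 (4*x^4 - 8*x^3 + 16*x^2 - 12*x + 9) dx. Term by term:
    ∫_0^2 4*x^4 dx = 128/5;  ∫_0^2 -8*x^3 dx = -32;  ∫_0^2 16*x^2 dx = 128/3;
    ∫_0^2 -12*x dx = -24;  ∫_0^2 9 dx = 18.
  Sum: 128/5 − 32 + 128/3 − 24 + 18 = 454/15.
  ∫_0^2 u'(x)^2 dx = ∫_0^2 (16*x^2 - 16*x + 4) dx. Term by term:
    ∫_0^2 16*x^2 dx = 128/3;  ∫_0^2 -16*x dx = -32;  ∫_0^2 4 dx = 8.
  Sum: 128/3 − 32 + 8 = 56/3.
Adding: ||u||_{H^1}^2 = 454/15 + 56/3 = 734/15.


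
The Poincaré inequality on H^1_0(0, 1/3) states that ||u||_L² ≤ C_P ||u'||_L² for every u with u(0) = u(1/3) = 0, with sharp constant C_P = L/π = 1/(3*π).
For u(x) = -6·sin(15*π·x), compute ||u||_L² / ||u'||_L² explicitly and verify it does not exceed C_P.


||u||_L² / ||u'||_L² = 1/(15*π) < C_P = 1/(3*π).

u(x) = -6·sin(15*π·x), so u'(x) = -90*π*cos(15*π*x).
Writing u(x) = A·sin(kπx/L) with A = -6 and k = 5, use ∫_0^L sin²(kπx/L) dx = L/2 and ∫_0^L cos²(kπx/L) dx = L/2.
u² = 36·sin²(15*π·x) and (u')² = 8100*π^2·cos²(15*π·x), and each of sin², cos² integrates to L/2 = 1/6 over (0, 1/3).
∫_0^1/3 u² dx = 6, so ||u||_L² = sqrt(6).
∫_0^1/3 (u')² dx = 1350*π^2, so ||u'||_L² = 15*sqrt(6)*π.
Ratio ||u||_L² / ||u'||_L² = 1/(15*π).
Sharp Poincaré constant on H^1_0(0, 1/3) is C_P = L/π = 1/(3*π), achieved by sin(3*π·x).
This is the k = 5 harmonic; the ratio L/(kπ) is strictly less than C_P = L/π, consistent with the sharp inequality ||u||_L² ≤ C_P ||u'||_L².


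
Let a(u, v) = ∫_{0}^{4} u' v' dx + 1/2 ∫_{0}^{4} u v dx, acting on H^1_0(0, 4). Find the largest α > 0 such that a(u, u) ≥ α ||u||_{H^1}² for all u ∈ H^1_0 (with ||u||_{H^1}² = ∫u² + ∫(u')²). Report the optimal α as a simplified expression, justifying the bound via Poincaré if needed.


α = (8 + π^2)/(π^2 + 16)

Coercivity of a(·,·) on H^1_0(0, 4) means a(u, u) ≥ α ||u||_{H^1}² for every u ∈ H^1_0.
The interval has length L = 4, and Poincaré/coercivity depend only on L. Here a(u, u) = ∫(u')² + (1/2)·∫u².
Here 0 < c = 1/2 < 1. The condition a(u,u) ≥ α||u||_{H^1}² reads (1−α)∫(u')² ≥ (α−c)∫u². Any admissible α is ≤ 1 (rapidly oscillating u have ∫u²/∫(u')² → 0), and α = 1 would force 0 ≥ (1−c)∫u², impossible since c < 1; so 1−α > 0. By the sharp Poincaré inequality on H^1_0 of an interval of length L, ∫(u')² ≥ (π/L)²∫u² with equality for the first sine mode sin(π(x−x₀)/L) (x₀ the left endpoint), so the inequality holds for all u iff (1−α)(π/L)² ≥ α − c, i.e. α ≤ ((π/L)² + c)/((π/L)² + 1) = (1 + c(L/π)²)/(1 + (L/π)²). With (π/L)² = π^2/16 and c = 1/2, the largest admissible constant is α = ((π/L)² + c)/((π/L)² + 1).
Simplifying, α = (8 + π^2)/(π^2 + 16).


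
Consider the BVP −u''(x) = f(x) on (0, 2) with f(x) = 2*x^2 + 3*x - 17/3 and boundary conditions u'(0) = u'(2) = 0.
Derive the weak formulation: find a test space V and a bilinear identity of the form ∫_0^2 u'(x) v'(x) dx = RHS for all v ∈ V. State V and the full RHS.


V = H^1(0, 2) (no boundary constraint on v; u is determined up to an additive constant); weak form: ∫_0^2 u'v' dx = ∫_0^2 (2*x^2 + 3*x - 17/3) v dx for all v ∈ V.

Multiply both sides by a test function v and integrate from 0 to 2:
  ∫_0^2 −u''(x) v(x) dx = ∫_0^2 f(x) v(x) dx.
Integrate the LHS by parts once:
  ∫_0^2 −u'' v dx = −[u'(x) v(x)]_0^2 + ∫_0^2 u'(x) v'(x) dx.
Thus ∫_0^2 u'(x) v'(x) dx = ∫_0^2 f(x) v(x) dx + [u'(x) v(x)]_0^2.
Choose V so that boundary terms are either known or forced to vanish.
u has homogeneous Neumann: u'(0) = u'(2) = 0. So [u' v]_0^2 = 0·v(2) − 0·v(0) = 0 for any v; take V = H^1(0, 2).
Weak formulation: find u (satisfying any essential BC) such that ∫_0^2 u'(x) v'(x) dx = ∫_0^2 f v dx for all v ∈ V (homogeneous Neumann, so boundary terms vanish).
Substituting f(x) = 2*x^2 + 3*x - 17/3, the right-hand side is ∫_0^2 (2*x^2 + 3*x - 17/3) v dx.
Compatibility check (pure Neumann): taking v ≡ 1 ∈ V gives 0 = ∫_0^2 f dx + (0) − (0), i.e. ∫_0^2 f dx must equal u'(0) − u'(2) = 0. Indeed ∫_0^2 (2*x^2 + 3*x - 17/3) dx = 0, so the data are compatible. The solution is then unique only up to an additive constant (fix it e.g. by requiring ∫_0^2 u dx = 0).


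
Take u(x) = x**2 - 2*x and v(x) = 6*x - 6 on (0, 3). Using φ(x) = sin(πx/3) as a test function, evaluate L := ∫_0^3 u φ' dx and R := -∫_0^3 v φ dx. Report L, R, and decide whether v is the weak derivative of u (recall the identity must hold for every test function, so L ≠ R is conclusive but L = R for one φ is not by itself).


LHS = -6/π, RHS = -18/π. No, v is not the weak derivative of u.

u(x) = x**2 - 2*x, classical derivative u'(x) = 2*x - 2.
φ(x) = sin(πx/3), so φ'(x) = π*cos(π*x/3)/3.
Note φ(0) = φ(3) = 0, so the boundary term u·φ vanishes.
LHS = ∫_0^3 u(x) φ'(x) dx = ∫_0^3 (π*x^2*cos(π*x/3)/3 - 2*π*x*cos(π*x/3)/3) dx. Term by term:
  ∫_0^3 -2*π*x*cos(π*x/3)/3 dx = 12/π;  ∫_0^3 π*x^2*cos(π*x/3)/3 dx = -18/π.
Sum: 12/π − 18/π = -6/π.
So LHS = -6/π.
∫_0^3 v(x) φ(x) dx = ∫_0^3 (6*x*sin(π*x/3) - 6*sin(π*x/3)) dx. Term by term:
  ∫_0^3 -6*sin(π*x/3) dx = -36/π;  ∫_0^3 6*x*sin(π*x/3) dx = 54/π.
Sum: -36/π + 54/π = 18/π.
So RHS = -∫_0^3 v(x) φ(x) dx = -18/π.
LHS − RHS = 12/π ≠ 0, so the identity fails.
(For a valid weak derivative the identity must hold for EVERY test function, in particular this one. The failure shows v is NOT the weak derivative of u.)
Correct weak derivative would be u'(x) = 2*x - 2.
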